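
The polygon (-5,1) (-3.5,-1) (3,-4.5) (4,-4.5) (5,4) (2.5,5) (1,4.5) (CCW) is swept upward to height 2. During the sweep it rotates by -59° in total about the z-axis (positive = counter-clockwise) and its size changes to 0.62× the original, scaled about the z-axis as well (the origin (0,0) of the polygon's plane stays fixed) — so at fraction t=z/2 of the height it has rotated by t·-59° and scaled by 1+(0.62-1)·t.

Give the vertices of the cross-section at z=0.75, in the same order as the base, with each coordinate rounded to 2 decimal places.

Cross-section at z=0.75: (-3.65,2.41) (-3.10,0.34) (0.93,-4.54) (1.72,-4.87) (5.26,1.56) (3.60,3.16) (2.25,3.25)

t = z/height = 0.75/2 = 0.375
s = 1 + (scale-1)·z/height = 1 + (0.62-1)·0.75/2 = 0.857500
θ = twist·z/height = -59°·0.75/2 = -22.1250° = -0.386154 rad
cos θ = 0.926364, sin θ = -0.376629 (intermediates below are computed at full precision and shown rounded to 5 d.p.)
v1: (-5,1) → rotate → (-4.25519,2.80951) → ×s → (-3.64883,2.40915) → (-3.65,2.41)
v2: (-3.5,-1) → rotate → (-3.61890,0.39184) → ×s → (-3.10321,0.33600) → (-3.10,0.34)
v3: (3,-4.5) → rotate → (1.08426,-5.29853) → ×s → (0.92976,-4.54349) → (0.93,-4.54)
v4: (4,-4.5) → rotate → (2.01063,-5.67515) → ×s → (1.72411,-4.86644) → (1.72,-4.87)
v5: (5,4) → rotate → (6.13834,1.82232) → ×s → (5.26362,1.56264) → (5.26,1.56)
v6: (2.5,5) → rotate → (4.19905,3.69025) → ×s → (3.60069,3.16439) → (3.60,3.16)
v7: (1,4.5) → rotate → (2.62119,3.79201) → ×s → (2.24767,3.25165) → (2.25,3.25)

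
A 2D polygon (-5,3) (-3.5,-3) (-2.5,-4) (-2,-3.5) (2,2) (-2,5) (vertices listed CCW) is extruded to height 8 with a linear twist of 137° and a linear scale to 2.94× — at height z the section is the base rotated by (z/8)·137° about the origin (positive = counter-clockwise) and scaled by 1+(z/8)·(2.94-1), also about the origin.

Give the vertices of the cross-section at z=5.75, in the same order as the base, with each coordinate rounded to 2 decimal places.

t = z/height = 5.75/8 = 0.71875
s = 1 + (scale-1)·z/height = 1 + (2.94-1)·5.75/8 = 2.394375
θ = twist·z/height = 137°·5.75/8 = 98.4688° = 1.718604 rad
cos θ = -0.147270, sin θ = 0.989096 (intermediates below are computed at full precision and shown rounded to 5 d.p.)
v1: (-5,3) → rotate → (-2.23094,-5.38729) → ×s → (-5.34170,-12.89920) → (-5.34,-12.90)
v2: (-3.5,-3) → rotate → (3.48273,-3.02003) → ×s → (8.33897,-7.23108) → (8.34,-7.23)
v3: (-2.5,-4) → rotate → (4.32456,-1.88366) → ×s → (10.35462,-4.51019) → (10.35,-4.51)
v4: (-2,-3.5) → rotate → (3.75638,-1.46275) → ×s → (8.99418,-3.50237) → (8.99,-3.50)
v5: (2,2) → rotate → (-2.27273,1.68365) → ×s → (-5.44177,4.03130) → (-5.44,4.03)
v6: (-2,5) → rotate → (-4.65094,-2.71454) → ×s → (-11.13610,-6.49963) → (-11.14,-6.50)

Cross-section at z=5.75: (-5.34,-12.90) (8.34,-7.23) (10.35,-4.51) (8.99,-3.50) (-5.44,4.03) (-11.14,-6.50)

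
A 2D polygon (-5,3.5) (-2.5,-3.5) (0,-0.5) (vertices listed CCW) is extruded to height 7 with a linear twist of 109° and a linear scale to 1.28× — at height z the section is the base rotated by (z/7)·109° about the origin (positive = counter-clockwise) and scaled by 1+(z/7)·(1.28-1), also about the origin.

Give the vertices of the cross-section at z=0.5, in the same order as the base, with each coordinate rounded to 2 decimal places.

t = z/height = 0.5/7 = 0.0714286
s = 1 + (scale-1)·z/height = 1 + (1.28-1)·0.5/7 = 1.020000
θ = twist·z/height = 109°·0.5/7 = 7.7857° = 0.135886 rad
cos θ = 0.990782, sin θ = 0.135469 (intermediates below are computed at full precision and shown rounded to 5 d.p.)
v1: (-5,3.5) → rotate → (-5.42805,2.79039) → ×s → (-5.53661,2.84620) → (-5.54,2.85)
v2: (-2.5,-3.5) → rotate → (-2.00281,-3.80641) → ×s → (-2.04287,-3.88254) → (-2.04,-3.88)
v3: (0,-0.5) → rotate → (0.06773,-0.49539) → ×s → (0.06909,-0.50530) → (0.07,-0.51)

Cross-section at z=0.5: (-5.54,2.85) (-2.04,-3.88) (0.07,-0.51)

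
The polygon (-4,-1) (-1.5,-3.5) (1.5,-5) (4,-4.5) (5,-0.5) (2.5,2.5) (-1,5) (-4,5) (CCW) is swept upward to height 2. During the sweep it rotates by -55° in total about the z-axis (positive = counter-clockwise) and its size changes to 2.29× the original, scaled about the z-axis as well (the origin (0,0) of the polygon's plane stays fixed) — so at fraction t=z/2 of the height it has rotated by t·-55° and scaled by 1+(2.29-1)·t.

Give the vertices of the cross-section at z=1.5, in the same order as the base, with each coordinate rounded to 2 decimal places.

Cross-section at z=1.5: (-7.21,3.71) (-6.76,-3.23) (-4.27,-9.34) (0.08,-11.85) (6.75,-7.23) (6.94,0.45) (5.01,8.69) (0.57,12.59)

t = z/height = 1.5/2 = 0.75
s = 1 + (scale-1)·z/height = 1 + (2.29-1)·1.5/2 = 1.967500
θ = twist·z/height = -55°·1.5/2 = -41.2500° = -0.719948 rad
cos θ = 0.751840, sin θ = -0.659346 (intermediates below are computed at full precision and shown rounded to 5 d.p.)
v1: (-4,-1) → rotate → (-3.66671,1.88554) → ×s → (-7.21424,3.70981) → (-7.21,3.71)
v2: (-1.5,-3.5) → rotate → (-3.43547,-1.64242) → ×s → (-6.75929,-3.23146) → (-6.76,-3.23)
v3: (1.5,-5) → rotate → (-2.16897,-4.74822) → ×s → (-4.26745,-9.34212) → (-4.27,-9.34)
v4: (4,-4.5) → rotate → (0.04030,-6.02066) → ×s → (0.07930,-11.84565) → (0.08,-11.85)
v5: (5,-0.5) → rotate → (3.42953,-3.67265) → ×s → (6.74759,-7.22594) → (6.75,-7.23)
v6: (2.5,2.5) → rotate → (3.52796,0.23123) → ×s → (6.94127,0.45495) → (6.94,0.45)
v7: (-1,5) → rotate → (2.54489,4.41854) → ×s → (5.00707,8.69349) → (5.01,8.69)
v8: (-4,5) → rotate → (0.28937,6.39658) → ×s → (0.56934,12.58528) → (0.57,12.59)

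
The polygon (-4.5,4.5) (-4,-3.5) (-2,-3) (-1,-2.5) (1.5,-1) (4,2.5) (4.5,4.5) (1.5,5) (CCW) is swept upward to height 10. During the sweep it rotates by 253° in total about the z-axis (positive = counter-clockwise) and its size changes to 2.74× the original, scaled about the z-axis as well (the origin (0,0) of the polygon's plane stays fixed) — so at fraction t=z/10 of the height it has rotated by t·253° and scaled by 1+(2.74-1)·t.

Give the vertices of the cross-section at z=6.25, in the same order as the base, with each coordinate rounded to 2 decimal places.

t = z/height = 6.25/10 = 0.625
s = 1 + (scale-1)·z/height = 1 + (2.74-1)·6.25/10 = 2.087500
θ = twist·z/height = 253°·6.25/10 = 158.1250° = 2.759802 rad
cos θ = -0.927999, sin θ = 0.372583 (intermediates below are computed at full precision and shown rounded to 5 d.p.)
v1: (-4.5,4.5) → rotate → (2.49937,-5.85262) → ×s → (5.21744,-12.21734) → (5.22,-12.22)
v2: (-4,-3.5) → rotate → (5.01604,1.75766) → ×s → (10.47097,3.66912) → (10.47,3.67)
v3: (-2,-3) → rotate → (2.97375,2.03883) → ×s → (6.20770,4.25606) → (6.21,4.26)
v4: (-1,-2.5) → rotate → (1.85946,1.94741) → ×s → (3.88161,4.06523) → (3.88,4.07)
v5: (1.5,-1) → rotate → (-1.01942,1.48687) → ×s → (-2.12803,3.10385) → (-2.13,3.10)
v6: (4,2.5) → rotate → (-4.64345,-0.82967) → ×s → (-9.69321,-1.73193) → (-9.69,-1.73)
v7: (4.5,4.5) → rotate → (-5.85262,-2.49937) → ×s → (-12.21734,-5.21744) → (-12.22,-5.22)
v8: (1.5,5) → rotate → (-3.25491,-4.08112) → ×s → (-6.79463,-8.51934) → (-6.79,-8.52)

Cross-section at z=6.25: (5.22,-12.22) (10.47,3.67) (6.21,4.26) (3.88,4.07) (-2.13,3.10) (-9.69,-1.73) (-12.22,-5.22) (-6.79,-8.52)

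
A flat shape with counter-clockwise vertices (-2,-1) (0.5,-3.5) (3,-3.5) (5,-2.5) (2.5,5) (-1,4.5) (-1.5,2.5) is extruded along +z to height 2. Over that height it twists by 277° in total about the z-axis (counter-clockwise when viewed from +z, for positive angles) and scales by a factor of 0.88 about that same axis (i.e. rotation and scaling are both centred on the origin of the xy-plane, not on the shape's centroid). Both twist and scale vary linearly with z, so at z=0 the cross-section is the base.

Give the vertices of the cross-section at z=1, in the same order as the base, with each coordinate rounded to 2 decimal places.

t = z/height = 1/2 = 0.5
s = 1 + (scale-1)·z/height = 1 + (0.88-1)·1/2 = 0.940000
θ = twist·z/height = 277°·1/2 = 138.5000° = 2.417281 rad
cos θ = -0.748956, sin θ = 0.662620 (intermediates below are computed at full precision and shown rounded to 5 d.p.)
v1: (-2,-1) → rotate → (2.16053,-0.57628) → ×s → (2.03090,-0.54171) → (2.03,-0.54)
v2: (0.5,-3.5) → rotate → (1.94469,2.95266) → ×s → (1.82801,2.77550) → (1.83,2.78)
v3: (3,-3.5) → rotate → (0.07230,4.60921) → ×s → (0.06796,4.33265) → (0.07,4.33)
v4: (5,-2.5) → rotate → (-2.08823,5.18549) → ×s → (-1.96293,4.87436) → (-1.96,4.87)
v5: (2.5,5) → rotate → (-5.18549,-2.08823) → ×s → (-4.87436,-1.96293) → (-4.87,-1.96)
v6: (-1,4.5) → rotate → (-2.23283,-4.03292) → ×s → (-2.09886,-3.79095) → (-2.10,-3.79)
v7: (-1.5,2.5) → rotate → (-0.53312,-2.86632) → ×s → (-0.50113,-2.69434) → (-0.50,-2.69)

Cross-section at z=1: (2.03,-0.54) (1.83,2.78) (0.07,4.33) (-1.96,4.87) (-4.87,-1.96) (-2.10,-3.79) (-0.50,-2.69)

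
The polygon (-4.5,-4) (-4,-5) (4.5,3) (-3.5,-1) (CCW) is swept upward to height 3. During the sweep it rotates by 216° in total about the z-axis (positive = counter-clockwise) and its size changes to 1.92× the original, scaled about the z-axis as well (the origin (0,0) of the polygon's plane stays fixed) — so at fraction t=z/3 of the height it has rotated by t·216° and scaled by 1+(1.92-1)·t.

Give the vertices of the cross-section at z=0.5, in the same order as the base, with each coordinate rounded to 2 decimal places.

Cross-section at z=0.5: (-1.49,-6.78) (-0.34,-7.38) (2.17,5.85) (-2.59,-3.31)

t = z/height = 0.5/3 = 0.166667
s = 1 + (scale-1)·z/height = 1 + (1.92-1)·0.5/3 = 1.153333
θ = twist·z/height = 216°·0.5/3 = 36.0000° = 0.628319 rad
cos θ = 0.809017, sin θ = 0.587785 (intermediates below are computed at full precision and shown rounded to 5 d.p.)
v1: (-4.5,-4) → rotate → (-1.28944,-5.88110) → ×s → (-1.48715,-6.78287) → (-1.49,-6.78)
v2: (-4,-5) → rotate → (-0.29714,-6.39623) → ×s → (-0.34270,-7.37698) → (-0.34,-7.38)
v3: (4.5,3) → rotate → (1.87722,5.07208) → ×s → (2.16506,5.84980) → (2.17,5.85)
v4: (-3.5,-1) → rotate → (-2.24377,-2.86627) → ×s → (-2.58782,-3.30576) → (-2.59,-3.31)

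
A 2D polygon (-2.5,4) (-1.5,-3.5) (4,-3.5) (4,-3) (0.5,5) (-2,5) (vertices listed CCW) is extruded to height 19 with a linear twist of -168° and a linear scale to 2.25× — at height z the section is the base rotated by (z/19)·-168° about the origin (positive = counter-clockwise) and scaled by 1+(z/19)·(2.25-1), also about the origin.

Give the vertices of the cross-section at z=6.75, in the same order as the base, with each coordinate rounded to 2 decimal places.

Cross-section at z=6.75: (3.16,6.03) (-5.46,-0.68) (-1.45,-7.54) (-0.82,-7.17) (6.60,3.02) (4.78,6.14)

t = z/height = 6.75/19 = 0.355263
s = 1 + (scale-1)·z/height = 1 + (2.25-1)·6.75/19 = 1.444079
θ = twist·z/height = -168°·6.75/19 = -59.6842° = -1.041686 rad
cos θ = 0.504766, sin θ = -0.863256 (intermediates below are computed at full precision and shown rounded to 5 d.p.)
v1: (-2.5,4) → rotate → (2.19111,4.17720) → ×s → (3.16414,6.03221) → (3.16,6.03)
v2: (-1.5,-3.5) → rotate → (-3.77855,-0.47179) → ×s → (-5.45652,-0.68131) → (-5.46,-0.68)
v3: (4,-3.5) → rotate → (-1.00234,-5.21971) → ×s → (-1.44745,-7.53767) → (-1.45,-7.54)
v4: (4,-3) → rotate → (-0.57071,-4.96732) → ×s → (-0.82415,-7.17321) → (-0.82,-7.17)
v5: (0.5,5) → rotate → (4.56867,2.09220) → ×s → (6.59751,3.02130) → (6.60,3.02)
v6: (-2,5) → rotate → (3.30675,4.25034) → ×s → (4.77521,6.13783) → (4.78,6.14)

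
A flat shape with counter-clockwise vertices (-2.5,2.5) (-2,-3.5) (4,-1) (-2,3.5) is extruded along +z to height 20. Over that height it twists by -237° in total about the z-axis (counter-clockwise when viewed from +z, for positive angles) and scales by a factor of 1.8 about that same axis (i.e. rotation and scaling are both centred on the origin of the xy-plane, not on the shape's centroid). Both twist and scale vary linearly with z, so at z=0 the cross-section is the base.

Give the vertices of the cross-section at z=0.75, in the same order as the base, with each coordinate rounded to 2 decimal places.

t = z/height = 0.75/20 = 0.0375
s = 1 + (scale-1)·z/height = 1 + (1.8-1)·0.75/20 = 1.030000
θ = twist·z/height = -237°·0.75/20 = -8.8875° = -0.155116 rad
cos θ = 0.987994, sin θ = -0.154495 (intermediates below are computed at full precision and shown rounded to 5 d.p.)
v1: (-2.5,2.5) → rotate → (-2.08375,2.85622) → ×s → (-2.14626,2.94191) → (-2.15,2.94)
v2: (-2,-3.5) → rotate → (-2.51672,-3.14899) → ×s → (-2.59222,-3.24346) → (-2.59,-3.24)
v3: (4,-1) → rotate → (3.79748,-1.60597) → ×s → (3.91140,-1.65415) → (3.91,-1.65)
v4: (-2,3.5) → rotate → (-1.43526,3.76697) → ×s → (-1.47831,3.87998) → (-1.48,3.88)

Cross-section at z=0.75: (-2.15,2.94) (-2.59,-3.24) (3.91,-1.65) (-1.48,3.88)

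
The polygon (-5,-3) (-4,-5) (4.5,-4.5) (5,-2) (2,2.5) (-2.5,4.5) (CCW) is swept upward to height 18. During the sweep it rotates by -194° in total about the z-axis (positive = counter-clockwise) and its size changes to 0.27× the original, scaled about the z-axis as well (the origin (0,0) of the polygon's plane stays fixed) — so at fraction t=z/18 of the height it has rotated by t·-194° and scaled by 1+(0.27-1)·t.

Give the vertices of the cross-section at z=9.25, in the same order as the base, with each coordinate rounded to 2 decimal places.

Cross-section at z=9.25: (-1.32,3.40) (-2.66,2.99) (-3.25,-2.30) (-1.76,-2.87) (1.33,-1.49) (3.03,1.07)

t = z/height = 9.25/18 = 0.513889
s = 1 + (scale-1)·z/height = 1 + (0.27-1)·9.25/18 = 0.624861
θ = twist·z/height = -194°·9.25/18 = -99.6944° = -1.739996 rad
cos θ = -0.168394, sin θ = -0.985720 (intermediates below are computed at full precision and shown rounded to 5 d.p.)
v1: (-5,-3) → rotate → (-2.11519,5.43378) → ×s → (-1.32170,3.39536) → (-1.32,3.40)
v2: (-4,-5) → rotate → (-4.25502,4.78485) → ×s → (-2.65880,2.98987) → (-2.66,2.99)
v3: (4.5,-4.5) → rotate → (-5.19351,-3.67797) → ×s → (-3.24522,-2.29822) → (-3.25,-2.30)
v4: (5,-2) → rotate → (-2.81341,-4.59181) → ×s → (-1.75799,-2.86924) → (-1.76,-2.87)
v5: (2,2.5) → rotate → (2.12751,-2.39242) → ×s → (1.32940,-1.49493) → (1.33,-1.49)
v6: (-2.5,4.5) → rotate → (4.85672,1.70653) → ×s → (3.03478,1.06634) → (3.03,1.07)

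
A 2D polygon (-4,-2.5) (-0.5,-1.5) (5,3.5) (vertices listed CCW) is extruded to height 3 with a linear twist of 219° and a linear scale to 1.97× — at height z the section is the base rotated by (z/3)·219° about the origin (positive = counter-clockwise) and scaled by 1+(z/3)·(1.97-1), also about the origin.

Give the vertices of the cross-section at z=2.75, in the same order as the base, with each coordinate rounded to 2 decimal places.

Cross-section at z=2.75: (5.39,7.09) (-0.12,2.98) (-6.49,-9.53)

t = z/height = 2.75/3 = 0.916667
s = 1 + (scale-1)·z/height = 1 + (1.97-1)·2.75/3 = 1.889167
θ = twist·z/height = 219°·2.75/3 = 200.7500° = 3.503748 rad
cos θ = -0.935135, sin θ = -0.354291 (intermediates below are computed at full precision and shown rounded to 5 d.p.)
v1: (-4,-2.5) → rotate → (2.85481,3.75500) → ×s → (5.39322,7.09382) → (5.39,7.09)
v2: (-0.5,-1.5) → rotate → (-0.06387,1.57985) → ×s → (-0.12066,2.98460) → (-0.12,2.98)
v3: (5,3.5) → rotate → (-3.43566,-5.04443) → ×s → (-6.49053,-9.52977) → (-6.49,-9.53)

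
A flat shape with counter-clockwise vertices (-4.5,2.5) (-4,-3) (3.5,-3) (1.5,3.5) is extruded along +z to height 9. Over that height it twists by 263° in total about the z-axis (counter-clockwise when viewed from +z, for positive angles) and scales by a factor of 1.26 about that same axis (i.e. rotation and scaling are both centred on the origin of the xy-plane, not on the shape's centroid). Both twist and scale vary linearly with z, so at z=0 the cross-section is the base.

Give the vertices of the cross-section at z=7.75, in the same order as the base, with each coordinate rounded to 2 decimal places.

Cross-section at z=7.75: (6.01,1.89) (0.71,6.08) (-5.61,-0.58) (1.84,-4.28)

t = z/height = 7.75/9 = 0.861111
s = 1 + (scale-1)·z/height = 1 + (1.26-1)·7.75/9 = 1.223889
θ = twist·z/height = 263°·7.75/9 = 226.4722° = 3.952686 rad
cos θ = -0.688706, sin θ = -0.725041 (intermediates below are computed at full precision and shown rounded to 5 d.p.)
v1: (-4.5,2.5) → rotate → (4.91178,1.54092) → ×s → (6.01147,1.88591) → (6.01,1.89)
v2: (-4,-3) → rotate → (0.57970,4.96628) → ×s → (0.70949,6.07818) → (0.71,6.08)
v3: (3.5,-3) → rotate → (-4.58559,-0.47152) → ×s → (-5.61226,-0.57709) → (-5.61,-0.58)
v4: (1.5,3.5) → rotate → (1.50458,-3.49803) → ×s → (1.84144,-4.28120) → (1.84,-4.28)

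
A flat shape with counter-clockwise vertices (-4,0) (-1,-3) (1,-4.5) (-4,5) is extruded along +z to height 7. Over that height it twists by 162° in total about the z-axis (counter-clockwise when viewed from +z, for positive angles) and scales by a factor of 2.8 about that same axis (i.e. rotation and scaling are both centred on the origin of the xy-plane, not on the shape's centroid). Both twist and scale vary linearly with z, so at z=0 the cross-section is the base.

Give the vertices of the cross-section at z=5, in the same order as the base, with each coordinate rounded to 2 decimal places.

t = z/height = 5/7 = 0.714286
s = 1 + (scale-1)·z/height = 1 + (2.8-1)·5/7 = 2.285714
θ = twist·z/height = 162°·5/7 = 115.7143° = 2.019595 rad
cos θ = -0.433884, sin θ = 0.900969 (intermediates below are computed at full precision and shown rounded to 5 d.p.)
v1: (-4,0) → rotate → (1.73553,-3.60388) → ×s → (3.96694,-8.23743) → (3.97,-8.24)
v2: (-1,-3) → rotate → (3.13679,0.40068) → ×s → (7.16981,0.91585) → (7.17,0.92)
v3: (1,-4.5) → rotate → (3.62048,2.85345) → ×s → (8.27537,6.52216) → (8.28,6.52)
v4: (-4,5) → rotate → (-2.76931,-5.77329) → ×s → (-6.32985,-13.19610) → (-6.33,-13.20)

Cross-section at z=5: (3.97,-8.24) (7.17,0.92) (8.28,6.52) (-6.33,-13.20)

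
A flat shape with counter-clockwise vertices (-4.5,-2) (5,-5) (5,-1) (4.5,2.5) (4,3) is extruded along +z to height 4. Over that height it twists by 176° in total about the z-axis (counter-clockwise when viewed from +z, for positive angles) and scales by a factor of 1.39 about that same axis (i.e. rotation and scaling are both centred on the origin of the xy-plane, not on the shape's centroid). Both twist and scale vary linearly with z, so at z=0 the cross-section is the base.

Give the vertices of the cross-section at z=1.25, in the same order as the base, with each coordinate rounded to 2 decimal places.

t = z/height = 1.25/4 = 0.3125
s = 1 + (scale-1)·z/height = 1 + (1.39-1)·1.25/4 = 1.121875
θ = twist·z/height = 176°·1.25/4 = 55.0000° = 0.959931 rad
cos θ = 0.573576, sin θ = 0.819152 (intermediates below are computed at full precision and shown rounded to 5 d.p.)
v1: (-4.5,-2) → rotate → (-0.94279,-4.83334) → ×s → (-1.05769,-5.42240) → (-1.06,-5.42)
v2: (5,-5) → rotate → (6.96364,1.22788) → ×s → (7.81234,1.37753) → (7.81,1.38)
v3: (5,-1) → rotate → (3.68703,3.52218) → ×s → (4.13639,3.95145) → (4.14,3.95)
v4: (4.5,2.5) → rotate → (0.53321,5.12013) → ×s → (0.59820,5.74414) → (0.60,5.74)
v5: (4,3) → rotate → (-0.16315,4.99734) → ×s → (-0.18303,5.60639) → (-0.18,5.61)

Cross-section at z=1.25: (-1.06,-5.42) (7.81,1.38) (4.14,3.95) (0.60,5.74) (-0.18,5.61)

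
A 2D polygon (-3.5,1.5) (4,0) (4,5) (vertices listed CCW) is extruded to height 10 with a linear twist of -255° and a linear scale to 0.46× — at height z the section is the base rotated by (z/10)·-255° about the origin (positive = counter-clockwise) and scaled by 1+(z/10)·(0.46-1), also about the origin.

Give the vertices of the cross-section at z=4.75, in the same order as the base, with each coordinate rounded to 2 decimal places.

t = z/height = 4.75/10 = 0.475
s = 1 + (scale-1)·z/height = 1 + (0.46-1)·4.75/10 = 0.743500
θ = twist·z/height = -255°·4.75/10 = -121.1250° = -2.114030 rad
cos θ = -0.516907, sin θ = -0.856042 (intermediates below are computed at full precision and shown rounded to 5 d.p.)
v1: (-3.5,1.5) → rotate → (3.09324,2.22079) → ×s → (2.29982,1.65115) → (2.30,1.65)
v2: (4,0) → rotate → (-2.06763,-3.42417) → ×s → (-1.53728,-2.54587) → (-1.54,-2.55)
v3: (4,5) → rotate → (2.21258,-6.00870) → ×s → (1.64505,-4.46747) → (1.65,-4.47)

Cross-section at z=4.75: (2.30,1.65) (-1.54,-2.55) (1.65,-4.47)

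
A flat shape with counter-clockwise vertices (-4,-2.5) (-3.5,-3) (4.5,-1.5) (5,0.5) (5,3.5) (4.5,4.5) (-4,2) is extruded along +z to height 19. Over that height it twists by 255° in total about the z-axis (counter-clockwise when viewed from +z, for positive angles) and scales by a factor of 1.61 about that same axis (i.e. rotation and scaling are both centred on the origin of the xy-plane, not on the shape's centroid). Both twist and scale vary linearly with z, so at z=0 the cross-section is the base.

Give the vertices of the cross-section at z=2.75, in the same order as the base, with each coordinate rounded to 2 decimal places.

t = z/height = 2.75/19 = 0.144737
s = 1 + (scale-1)·z/height = 1 + (1.61-1)·2.75/19 = 1.088289
θ = twist·z/height = 255°·2.75/19 = 36.9079° = 0.644164 rad
cos θ = 0.799602, sin θ = 0.600530 (intermediates below are computed at full precision and shown rounded to 5 d.p.)
v1: (-4,-2.5) → rotate → (-1.69708,-4.40113) → ×s → (-1.84692,-4.78970) → (-1.85,-4.79)
v2: (-3.5,-3) → rotate → (-0.99702,-4.50066) → ×s → (-1.08504,-4.89802) → (-1.09,-4.90)
v3: (4.5,-1.5) → rotate → (4.49900,1.50298) → ×s → (4.89622,1.63568) → (4.90,1.64)
v4: (5,0.5) → rotate → (3.69774,3.40245) → ×s → (4.02422,3.70285) → (4.02,3.70)
v5: (5,3.5) → rotate → (1.89615,5.80126) → ×s → (2.06356,6.31345) → (2.06,6.31)
v6: (4.5,4.5) → rotate → (0.89582,6.30060) → ×s → (0.97491,6.85687) → (0.97,6.86)
v7: (-4,2) → rotate → (-4.39947,-0.80292) → ×s → (-4.78790,-0.87381) → (-4.79,-0.87)

Cross-section at z=2.75: (-1.85,-4.79) (-1.09,-4.90) (4.90,1.64) (4.02,3.70) (2.06,6.31) (0.97,6.86) (-4.79,-0.87)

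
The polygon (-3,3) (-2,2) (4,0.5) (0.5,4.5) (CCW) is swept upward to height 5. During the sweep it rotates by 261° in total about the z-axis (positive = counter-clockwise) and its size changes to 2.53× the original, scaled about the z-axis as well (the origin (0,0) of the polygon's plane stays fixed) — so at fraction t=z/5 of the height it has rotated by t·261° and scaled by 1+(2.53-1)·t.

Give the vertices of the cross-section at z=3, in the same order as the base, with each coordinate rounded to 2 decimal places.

t = z/height = 3/5 = 0.6
s = 1 + (scale-1)·z/height = 1 + (2.53-1)·3/5 = 1.918000
θ = twist·z/height = 261°·3/5 = 156.6000° = 2.733186 rad
cos θ = -0.917755, sin θ = 0.397148 (intermediates below are computed at full precision and shown rounded to 5 d.p.)
v1: (-3,3) → rotate → (1.56182,-3.94471) → ×s → (2.99557,-7.56595) → (3.00,-7.57)
v2: (-2,2) → rotate → (1.04121,-2.62981) → ×s → (1.99705,-5.04397) → (2.00,-5.04)
v3: (4,0.5) → rotate → (-3.86959,1.12971) → ×s → (-7.42188,2.16679) → (-7.42,2.17)
v4: (0.5,4.5) → rotate → (-2.24604,-3.93132) → ×s → (-4.30791,-7.54028) → (-4.31,-7.54)

Cross-section at z=3: (3.00,-7.57) (2.00,-5.04) (-7.42,2.17) (-4.31,-7.54)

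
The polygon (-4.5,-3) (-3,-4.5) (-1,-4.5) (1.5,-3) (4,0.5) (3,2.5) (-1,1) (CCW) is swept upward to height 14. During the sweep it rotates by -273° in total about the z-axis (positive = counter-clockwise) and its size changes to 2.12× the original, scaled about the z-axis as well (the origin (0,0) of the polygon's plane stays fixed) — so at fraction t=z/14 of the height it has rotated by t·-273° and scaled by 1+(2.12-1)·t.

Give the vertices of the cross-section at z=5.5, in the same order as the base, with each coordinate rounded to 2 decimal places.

t = z/height = 5.5/14 = 0.392857
s = 1 + (scale-1)·z/height = 1 + (2.12-1)·5.5/14 = 1.440000
θ = twist·z/height = -273°·5.5/14 = -107.2500° = -1.871866 rad
cos θ = -0.296542, sin θ = -0.955020 (intermediates below are computed at full precision and shown rounded to 5 d.p.)
v1: (-4.5,-3) → rotate → (-1.53062,5.18721) → ×s → (-2.20410,7.46959) → (-2.20,7.47)
v2: (-3,-4.5) → rotate → (-3.40797,4.19950) → ×s → (-4.90747,6.04728) → (-4.91,6.05)
v3: (-1,-4.5) → rotate → (-4.00105,2.28946) → ×s → (-5.76151,3.29682) → (-5.76,3.30)
v4: (1.5,-3) → rotate → (-3.30987,-0.54291) → ×s → (-4.76622,-0.78178) → (-4.77,-0.78)
v5: (4,0.5) → rotate → (-0.70866,-3.96835) → ×s → (-1.02047,-5.71442) → (-1.02,-5.71)
v6: (3,2.5) → rotate → (1.49793,-3.60641) → ×s → (2.15701,-5.19324) → (2.16,-5.19)
v7: (-1,1) → rotate → (1.25156,0.65848) → ×s → (1.80225,0.94821) → (1.80,0.95)

Cross-section at z=5.5: (-2.20,7.47) (-4.91,6.05) (-5.76,3.30) (-4.77,-0.78) (-1.02,-5.71) (2.16,-5.19) (1.80,0.95)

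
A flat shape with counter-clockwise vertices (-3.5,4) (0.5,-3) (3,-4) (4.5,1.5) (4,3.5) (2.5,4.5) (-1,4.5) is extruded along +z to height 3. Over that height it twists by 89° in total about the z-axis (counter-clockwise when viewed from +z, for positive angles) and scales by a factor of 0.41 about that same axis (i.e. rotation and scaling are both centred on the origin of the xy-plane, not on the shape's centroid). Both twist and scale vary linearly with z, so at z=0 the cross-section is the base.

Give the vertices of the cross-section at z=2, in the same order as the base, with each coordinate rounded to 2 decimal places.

Cross-section at z=2: (-3.17,-0.59) (1.72,-0.67) (3.02,0.33) (0.61,2.81) (-0.59,3.17) (-1.57,2.70) (-2.66,0.87)

t = z/height = 2/3 = 0.666667
s = 1 + (scale-1)·z/height = 1 + (0.41-1)·2/3 = 0.606667
θ = twist·z/height = 89°·2/3 = 59.3333° = 1.035562 rad
cos θ = 0.510043, sin θ = 0.860149 (intermediates below are computed at full precision and shown rounded to 5 d.p.)
v1: (-3.5,4) → rotate → (-5.22575,-0.97035) → ×s → (-3.17029,-0.58868) → (-3.17,-0.59)
v2: (0.5,-3) → rotate → (2.83547,-1.10005) → ×s → (1.72018,-0.66737) → (1.72,-0.67)
v3: (3,-4) → rotate → (4.97072,0.54028) → ×s → (3.01557,0.32777) → (3.02,0.33)
v4: (4.5,1.5) → rotate → (1.00497,4.63574) → ×s → (0.60968,2.81235) → (0.61,2.81)
v5: (4,3.5) → rotate → (-0.97035,5.22575) → ×s → (-0.58868,3.17029) → (-0.59,3.17)
v6: (2.5,4.5) → rotate → (-2.59556,4.44556) → ×s → (-1.57464,2.69698) → (-1.57,2.70)
v7: (-1,4.5) → rotate → (-4.38071,1.43504) → ×s → (-2.65763,0.87059) → (-2.66,0.87)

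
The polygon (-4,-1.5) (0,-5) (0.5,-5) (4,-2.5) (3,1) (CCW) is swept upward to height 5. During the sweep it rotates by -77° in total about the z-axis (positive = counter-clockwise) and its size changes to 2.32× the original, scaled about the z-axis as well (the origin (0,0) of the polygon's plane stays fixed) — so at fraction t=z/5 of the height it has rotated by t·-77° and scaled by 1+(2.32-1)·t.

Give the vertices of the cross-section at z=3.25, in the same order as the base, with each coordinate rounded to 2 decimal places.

t = z/height = 3.25/5 = 0.65
s = 1 + (scale-1)·z/height = 1 + (2.32-1)·3.25/5 = 1.858000
θ = twist·z/height = -77°·3.25/5 = -50.0500° = -0.873537 rad
cos θ = 0.642119, sin θ = -0.766605 (intermediates below are computed at full precision and shown rounded to 5 d.p.)
v1: (-4,-1.5) → rotate → (-3.71838,2.10324) → ×s → (-6.90876,3.90782) → (-6.91,3.91)
v2: (0,-5) → rotate → (-3.83303,-3.21059) → ×s → (-7.12176,-5.96528) → (-7.12,-5.97)
v3: (0.5,-5) → rotate → (-3.51197,-3.59390) → ×s → (-6.52523,-6.67746) → (-6.53,-6.68)
v4: (4,-2.5) → rotate → (0.65196,-4.67172) → ×s → (1.21135,-8.68005) → (1.21,-8.68)
v5: (3,1) → rotate → (2.69296,-1.65770) → ×s → (5.00352,-3.08000) → (5.00,-3.08)

Cross-section at z=3.25: (-6.91,3.91) (-7.12,-5.97) (-6.53,-6.68) (1.21,-8.68) (5.00,-3.08)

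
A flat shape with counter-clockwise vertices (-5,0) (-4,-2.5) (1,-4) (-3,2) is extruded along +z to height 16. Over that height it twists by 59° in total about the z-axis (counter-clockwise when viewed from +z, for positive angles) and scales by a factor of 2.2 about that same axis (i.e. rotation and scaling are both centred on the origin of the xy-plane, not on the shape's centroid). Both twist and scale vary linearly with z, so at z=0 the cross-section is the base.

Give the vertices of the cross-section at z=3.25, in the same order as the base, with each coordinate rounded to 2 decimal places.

Cross-section at z=3.25: (-6.08,-1.29) (-4.22,-4.07) (2.25,-4.61) (-4.17,1.66)

t = z/height = 3.25/16 = 0.203125
s = 1 + (scale-1)·z/height = 1 + (2.2-1)·3.25/16 = 1.243750
θ = twist·z/height = 59°·3.25/16 = 11.9844° = 0.209167 rad
cos θ = 0.978204, sin θ = 0.207645 (intermediates below are computed at full precision and shown rounded to 5 d.p.)
v1: (-5,0) → rotate → (-4.89102,-1.03822) → ×s → (-6.08321,-1.29129) → (-6.08,-1.29)
v2: (-4,-2.5) → rotate → (-3.39370,-3.27609) → ×s → (-4.22092,-4.07464) → (-4.22,-4.07)
v3: (1,-4) → rotate → (1.80878,-3.70517) → ×s → (2.24968,-4.60831) → (2.25,-4.61)
v4: (-3,2) → rotate → (-3.34990,1.33347) → ×s → (-4.16644,1.65851) → (-4.17,1.66)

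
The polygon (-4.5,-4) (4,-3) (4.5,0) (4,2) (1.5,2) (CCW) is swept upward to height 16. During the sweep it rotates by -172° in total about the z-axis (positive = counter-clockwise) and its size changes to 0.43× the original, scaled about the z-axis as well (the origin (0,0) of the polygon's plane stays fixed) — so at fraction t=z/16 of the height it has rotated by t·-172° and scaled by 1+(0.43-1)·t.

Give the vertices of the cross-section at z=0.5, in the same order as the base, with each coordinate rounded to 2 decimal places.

t = z/height = 0.5/16 = 0.03125
s = 1 + (scale-1)·z/height = 1 + (0.43-1)·0.5/16 = 0.982188
θ = twist·z/height = -172°·0.5/16 = -5.3750° = -0.093811 rad
cos θ = 0.995603, sin θ = -0.093674 (intermediates below are computed at full precision and shown rounded to 5 d.p.)
v1: (-4.5,-4) → rotate → (-4.85491,-3.56088) → ×s → (-4.76843,-3.49745) → (-4.77,-3.50)
v2: (4,-3) → rotate → (3.70139,-3.36150) → ×s → (3.63546,-3.30163) → (3.64,-3.30)
v3: (4.5,0) → rotate → (4.48021,-0.42153) → ×s → (4.40041,-0.41402) → (4.40,-0.41)
v4: (4,2) → rotate → (4.16976,1.61651) → ×s → (4.09549,1.58772) → (4.10,1.59)
v5: (1.5,2) → rotate → (1.68075,1.85070) → ×s → (1.65081,1.81773) → (1.65,1.82)

Cross-section at z=0.5: (-4.77,-3.50) (3.64,-3.30) (4.40,-0.41) (4.10,1.59) (1.65,1.82)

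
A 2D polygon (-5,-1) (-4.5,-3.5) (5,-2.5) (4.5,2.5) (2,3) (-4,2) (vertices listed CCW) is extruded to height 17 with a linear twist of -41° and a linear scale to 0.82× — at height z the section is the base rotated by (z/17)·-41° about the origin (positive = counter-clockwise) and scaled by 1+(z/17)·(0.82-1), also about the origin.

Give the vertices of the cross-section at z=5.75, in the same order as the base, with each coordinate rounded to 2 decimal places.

Cross-section at z=5.75: (-4.78,0.21) (-4.89,-2.18) (4.00,-3.40) (4.67,1.27) (2.50,2.29) (-3.20,2.72)

t = z/height = 5.75/17 = 0.338235
s = 1 + (scale-1)·z/height = 1 + (0.82-1)·5.75/17 = 0.939118
θ = twist·z/height = -41°·5.75/17 = -13.8676° = -0.242036 rad
cos θ = 0.970852, sin θ = -0.239680 (intermediates below are computed at full precision and shown rounded to 5 d.p.)
v1: (-5,-1) → rotate → (-5.09394,0.22755) → ×s → (-4.78381,0.21369) → (-4.78,0.21)
v2: (-4.5,-3.5) → rotate → (-5.20771,-2.31942) → ×s → (-4.89066,-2.17821) → (-4.89,-2.18)
v3: (5,-2.5) → rotate → (4.25506,-3.62553) → ×s → (3.99600,-3.40480) → (4.00,-3.40)
v4: (4.5,2.5) → rotate → (4.96803,1.34857) → ×s → (4.66557,1.26647) → (4.67,1.27)
v5: (2,3) → rotate → (2.66074,2.43320) → ×s → (2.49875,2.28506) → (2.50,2.29)
v6: (-4,2) → rotate → (-3.40405,2.90042) → ×s → (-3.19680,2.72384) → (-3.20,2.72)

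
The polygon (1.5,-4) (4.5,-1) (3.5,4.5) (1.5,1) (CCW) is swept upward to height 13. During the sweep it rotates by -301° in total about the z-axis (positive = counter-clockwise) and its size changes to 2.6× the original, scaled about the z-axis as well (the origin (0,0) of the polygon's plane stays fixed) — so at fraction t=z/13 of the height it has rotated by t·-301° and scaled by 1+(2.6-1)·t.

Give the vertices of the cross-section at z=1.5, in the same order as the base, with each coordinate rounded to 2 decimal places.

Cross-section at z=1.5: (-1.24,-4.91) (3.71,-4.01) (6.44,2.02) (2.14,-0.04)

t = z/height = 1.5/13 = 0.115385
s = 1 + (scale-1)·z/height = 1 + (2.6-1)·1.5/13 = 1.184615
θ = twist·z/height = -301°·1.5/13 = -34.7308° = -0.606166 rad
cos θ = 0.821838, sin θ = -0.569721 (intermediates below are computed at full precision and shown rounded to 5 d.p.)
v1: (1.5,-4) → rotate → (-1.04613,-4.14193) → ×s → (-1.23926,-4.90660) → (-1.24,-4.91)
v2: (4.5,-1) → rotate → (3.12855,-3.38558) → ×s → (3.70613,-4.01061) → (3.71,-4.01)
v3: (3.5,4.5) → rotate → (5.44018,1.70425) → ×s → (6.44452,2.01888) → (6.44,2.02)
v4: (1.5,1) → rotate → (1.80248,-0.03274) → ×s → (2.13524,-0.03879) → (2.14,-0.04)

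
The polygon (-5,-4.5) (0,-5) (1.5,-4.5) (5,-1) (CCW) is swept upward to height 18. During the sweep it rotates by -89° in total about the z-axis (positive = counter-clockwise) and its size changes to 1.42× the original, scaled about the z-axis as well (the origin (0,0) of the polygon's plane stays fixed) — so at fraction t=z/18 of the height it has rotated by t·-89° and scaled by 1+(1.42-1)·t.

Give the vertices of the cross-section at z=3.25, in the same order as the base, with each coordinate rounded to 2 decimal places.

Cross-section at z=3.25: (-6.51,-3.16) (-1.49,-5.17) (0.21,-5.10) (4.87,-2.52)

t = z/height = 3.25/18 = 0.180556
s = 1 + (scale-1)·z/height = 1 + (1.42-1)·3.25/18 = 1.075833
θ = twist·z/height = -89°·3.25/18 = -16.0694° = -0.280465 rad
cos θ = 0.960927, sin θ = -0.276802 (intermediates below are computed at full precision and shown rounded to 5 d.p.)
v1: (-5,-4.5) → rotate → (-6.05024,-2.94016) → ×s → (-6.50905,-3.16312) → (-6.51,-3.16)
v2: (0,-5) → rotate → (-1.38401,-4.80463) → ×s → (-1.48897,-5.16899) → (-1.49,-5.17)
v3: (1.5,-4.5) → rotate → (0.19578,-4.73937) → ×s → (0.21063,-5.09878) → (0.21,-5.10)
v4: (5,-1) → rotate → (4.52783,-2.34494) → ×s → (4.87119,-2.52276) → (4.87,-2.52)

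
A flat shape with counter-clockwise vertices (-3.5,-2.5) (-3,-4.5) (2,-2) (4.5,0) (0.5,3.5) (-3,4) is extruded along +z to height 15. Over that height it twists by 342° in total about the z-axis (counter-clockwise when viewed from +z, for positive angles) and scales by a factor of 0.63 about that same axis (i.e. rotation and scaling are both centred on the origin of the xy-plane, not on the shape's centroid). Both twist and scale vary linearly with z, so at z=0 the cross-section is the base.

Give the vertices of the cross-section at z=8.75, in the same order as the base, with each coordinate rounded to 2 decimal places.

Cross-section at z=8.75: (1.93,2.76) (1.04,4.11) (-2.00,0.95) (-3.33,-1.18) (0.55,-2.72) (3.26,-2.17)

t = z/height = 8.75/15 = 0.583333
s = 1 + (scale-1)·z/height = 1 + (0.63-1)·8.75/15 = 0.784167
θ = twist·z/height = 342°·8.75/15 = 199.5000° = 3.481932 rad
cos θ = -0.942641, sin θ = -0.333807 (intermediates below are computed at full precision and shown rounded to 5 d.p.)
v1: (-3.5,-2.5) → rotate → (2.46473,3.52493) → ×s → (1.93276,2.76413) → (1.93,2.76)
v2: (-3,-4.5) → rotate → (1.32579,5.24331) → ×s → (1.03964,4.11163) → (1.04,4.11)
v3: (2,-2) → rotate → (-2.55290,1.21767) → ×s → (-2.00190,0.95486) → (-2.00,0.95)
v4: (4.5,0) → rotate → (-4.24189,-1.50213) → ×s → (-3.32635,-1.17792) → (-3.33,-1.18)
v5: (0.5,3.5) → rotate → (0.69700,-3.46615) → ×s → (0.54657,-2.71804) → (0.55,-2.72)
v6: (-3,4) → rotate → (4.16315,-2.76915) → ×s → (3.26460,-2.17147) → (3.26,-2.17)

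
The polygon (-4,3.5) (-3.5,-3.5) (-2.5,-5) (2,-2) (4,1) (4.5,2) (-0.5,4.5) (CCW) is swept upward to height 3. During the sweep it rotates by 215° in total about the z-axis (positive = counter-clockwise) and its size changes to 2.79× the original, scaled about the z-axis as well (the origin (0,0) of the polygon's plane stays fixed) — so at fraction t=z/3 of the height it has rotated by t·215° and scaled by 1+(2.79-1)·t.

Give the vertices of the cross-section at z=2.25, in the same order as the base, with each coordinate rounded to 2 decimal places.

Cross-section at z=2.25: (6.24,-10.78) (10.40,5.13) (9.31,9.21) (-2.93,5.94) (-9.63,0.79) (-11.49,-1.05) (-2.28,-10.36)

t = z/height = 2.25/3 = 0.75
s = 1 + (scale-1)·z/height = 1 + (2.79-1)·2.25/3 = 2.342500
θ = twist·z/height = 215°·2.25/3 = 161.2500° = 2.814343 rad
cos θ = -0.946930, sin θ = 0.321439 (intermediates below are computed at full precision and shown rounded to 5 d.p.)
v1: (-4,3.5) → rotate → (2.66268,-4.60001) → ×s → (6.23733,-10.77553) → (6.24,-10.78)
v2: (-3.5,-3.5) → rotate → (4.43929,2.18922) → ×s → (10.39905,5.12824) → (10.40,5.13)
v3: (-2.5,-5) → rotate → (3.97452,3.93105) → ×s → (9.31032,9.20849) → (9.31,9.21)
v4: (2,-2) → rotate → (-1.25098,2.53674) → ×s → (-2.93042,5.94231) → (-2.93,5.94)
v5: (4,1) → rotate → (-4.10916,0.33883) → ×s → (-9.62571,0.79370) → (-9.63,0.79)
v6: (4.5,2) → rotate → (-4.90406,-0.44738) → ×s → (-11.48777,-1.04799) → (-11.49,-1.05)
v7: (-0.5,4.5) → rotate → (-0.97301,-4.42191) → ×s → (-2.27928,-10.35831) → (-2.28,-10.36)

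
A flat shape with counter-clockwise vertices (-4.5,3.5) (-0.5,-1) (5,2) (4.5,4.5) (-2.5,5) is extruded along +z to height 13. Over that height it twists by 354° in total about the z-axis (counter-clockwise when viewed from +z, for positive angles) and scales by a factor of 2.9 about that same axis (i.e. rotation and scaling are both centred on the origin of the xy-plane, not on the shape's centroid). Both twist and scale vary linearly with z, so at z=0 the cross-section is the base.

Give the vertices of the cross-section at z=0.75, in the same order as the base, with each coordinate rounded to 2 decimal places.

Cross-section at z=0.75: (-6.03,1.90) (-0.13,-1.23) (4.42,4.02) (2.94,6.42) (-4.54,4.23)

t = z/height = 0.75/13 = 0.0576923
s = 1 + (scale-1)·z/height = 1 + (2.9-1)·0.75/13 = 1.109615
θ = twist·z/height = 354°·0.75/13 = 20.4231° = 0.356450 rad
cos θ = 0.937142, sin θ = 0.348950 (intermediates below are computed at full precision and shown rounded to 5 d.p.)
v1: (-4.5,3.5) → rotate → (-5.43846,1.70972) → ×s → (-6.03460,1.89713) → (-6.03,1.90)
v2: (-0.5,-1) → rotate → (-0.11962,-1.11162) → ×s → (-0.13273,-1.23347) → (-0.13,-1.23)
v3: (5,2) → rotate → (3.98781,3.61903) → ×s → (4.42493,4.01573) → (4.42,4.02)
v4: (4.5,4.5) → rotate → (2.64686,5.78741) → ×s → (2.93700,6.42180) → (2.94,6.42)
v5: (-2.5,5) → rotate → (-4.08760,3.81333) → ×s → (-4.53567,4.23133) → (-4.54,4.23)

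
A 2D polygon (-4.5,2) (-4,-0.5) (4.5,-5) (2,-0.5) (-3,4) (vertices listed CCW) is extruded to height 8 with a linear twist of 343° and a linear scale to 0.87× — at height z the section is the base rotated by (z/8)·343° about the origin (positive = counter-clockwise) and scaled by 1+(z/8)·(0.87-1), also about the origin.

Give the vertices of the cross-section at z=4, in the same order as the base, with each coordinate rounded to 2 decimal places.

t = z/height = 4/8 = 0.5
s = 1 + (scale-1)·z/height = 1 + (0.87-1)·4/8 = 0.935000
θ = twist·z/height = 343°·4/8 = 171.5000° = 2.993240 rad
cos θ = -0.989016, sin θ = 0.147809 (intermediates below are computed at full precision and shown rounded to 5 d.p.)
v1: (-4.5,2) → rotate → (4.15495,-2.64317) → ×s → (3.88488,-2.47137) → (3.88,-2.47)
v2: (-4,-0.5) → rotate → (4.02997,-0.09673) → ×s → (3.76802,-0.09044) → (3.77,-0.09)
v3: (4.5,-5) → rotate → (-3.71152,5.61022) → ×s → (-3.47028,5.24556) → (-3.47,5.25)
v4: (2,-0.5) → rotate → (-1.90413,0.79013) → ×s → (-1.78036,0.73877) → (-1.78,0.74)
v5: (-3,4) → rotate → (2.37581,-4.39949) → ×s → (2.22138,-4.11352) → (2.22,-4.11)

Cross-section at z=4: (3.88,-2.47) (3.77,-0.09) (-3.47,5.25) (-1.78,0.74) (2.22,-4.11)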